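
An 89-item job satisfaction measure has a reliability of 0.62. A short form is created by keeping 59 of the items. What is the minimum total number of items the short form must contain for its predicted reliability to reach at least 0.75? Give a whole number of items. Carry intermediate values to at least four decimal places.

164

Short-form reliability: n = 59/89 = 0.6629; r_59 = n·r/(1+(n−1)r) ≈ 0.5196
Then solve for n' with r_old = 0.5196, r_target = 0.75: n' = 0.75(1 − 0.5196)/[0.5196(1 − 0.75)] = 2.7737
Items = 2.7737 × 59 ≈ 163.65 → 164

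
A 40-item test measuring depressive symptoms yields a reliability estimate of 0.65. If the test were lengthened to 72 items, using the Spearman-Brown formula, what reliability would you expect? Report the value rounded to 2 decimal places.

Length ratio n = 72/40 = 1.8
r_new = (1.8 × 0.65) / (1 + (1.8 − 1) × 0.65)
     = 1.1700 / 1.5200 = 0.7697

0.77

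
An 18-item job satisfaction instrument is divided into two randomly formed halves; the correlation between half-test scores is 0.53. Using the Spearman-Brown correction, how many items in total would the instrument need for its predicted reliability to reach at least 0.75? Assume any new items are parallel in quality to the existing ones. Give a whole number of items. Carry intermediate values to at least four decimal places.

r_full = 2(0.53)/(1 + 0.53) = 0.6928
Solve Spearman-Brown for n: n = 0.75(1 − 0.6928) / [0.6928(1 − 0.75)] = 1.3303
Items = 1.3303 × 18 ≈ 23.95 → 24

24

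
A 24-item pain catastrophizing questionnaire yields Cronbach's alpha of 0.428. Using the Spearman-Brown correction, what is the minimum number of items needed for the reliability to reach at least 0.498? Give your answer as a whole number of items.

32

n = 0.498(1 − 0.428) / [0.428(1 − 0.498)]
n = 0.284856 / 0.214856 ≈ 1.3258
Items needed = n × 24 = 1.3258 × 24 ≈ 31.82 → round up to 32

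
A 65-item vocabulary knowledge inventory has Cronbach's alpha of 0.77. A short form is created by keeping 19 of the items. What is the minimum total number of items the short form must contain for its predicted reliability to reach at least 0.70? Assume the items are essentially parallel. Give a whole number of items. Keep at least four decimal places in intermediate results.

46

Short-form reliability: n = 19/65 = 0.2923; r_19 = n·r/(1+(n−1)r) ≈ 0.4946
Then solve for n' with r_old = 0.4946, r_target = 0.70: n' = 0.70(1 − 0.4946)/[0.4946(1 − 0.70)] = 2.3843
Total items = 2.3843 × 19 = 45.30, rounded up to 46.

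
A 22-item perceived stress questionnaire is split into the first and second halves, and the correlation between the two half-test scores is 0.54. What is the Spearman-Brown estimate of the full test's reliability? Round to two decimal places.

0.70

The full test is twice the length of either half (n = 2).
r_full = 2(0.54) / (1 + 0.54)
       = 1.0800 / 1.5400 = 0.7013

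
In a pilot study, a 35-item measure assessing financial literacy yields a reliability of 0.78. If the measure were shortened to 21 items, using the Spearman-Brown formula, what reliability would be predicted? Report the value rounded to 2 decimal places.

0.68

n = 21/35 = 0.6
By Spearman-Brown, r_new = n r / (1 + (n − 1) r).
r_new = 0.6·0.78 / [1 + (0.6 − 1)·0.78]
r_new = 0.4680 / 0.6880 ≈ 0.6802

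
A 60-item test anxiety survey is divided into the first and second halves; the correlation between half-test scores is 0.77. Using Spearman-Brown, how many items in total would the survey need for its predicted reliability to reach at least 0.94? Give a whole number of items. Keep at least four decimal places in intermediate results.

r_full = 2(0.77)/(1 + 0.77) = 0.8701
n = r_tgt(1 − r_full) / [r_full(1 − r_tgt)] = 0.94 × 0.1299 / (0.8701 × 0.06) ≈ 2.3389
Items = 2.3389 × 60 ≈ 140.33 → 141

141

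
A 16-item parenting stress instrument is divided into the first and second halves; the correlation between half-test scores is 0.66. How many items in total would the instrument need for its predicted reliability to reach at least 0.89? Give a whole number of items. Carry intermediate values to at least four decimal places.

34

r_full = 2(0.66)/(1 + 0.66) = 0.7952
n = r_tgt(1 − r_full) / [r_full(1 − r_tgt)] = 0.89 × 0.2048 / (0.7952 × 0.11) ≈ 2.0838
Required items = 2.0838 × 16 = 33.34, so 34 items.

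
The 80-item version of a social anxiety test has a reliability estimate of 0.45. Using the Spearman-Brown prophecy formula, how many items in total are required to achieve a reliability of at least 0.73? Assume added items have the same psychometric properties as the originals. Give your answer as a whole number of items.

265

Invert Spearman-Brown to solve for n:
n = r_target (1 − r_old) / [ r_old (1 − r_target) ]
n = 0.73(1 − 0.45) / [0.45(1 − 0.73)]
n = 0.4015 / 0.1215 ≈ 3.3045
So the test needs 3.3045 × 80 ≈ 264.36 items; rounding up, 265.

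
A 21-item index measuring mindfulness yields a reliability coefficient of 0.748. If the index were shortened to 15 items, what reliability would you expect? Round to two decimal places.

0.68

n = 15/21 = 0.7143
r_new = (0.7143 × 0.748) / (1 + (0.7143 − 1) × 0.748)
     = 0.5343 / 0.7863 = 0.6795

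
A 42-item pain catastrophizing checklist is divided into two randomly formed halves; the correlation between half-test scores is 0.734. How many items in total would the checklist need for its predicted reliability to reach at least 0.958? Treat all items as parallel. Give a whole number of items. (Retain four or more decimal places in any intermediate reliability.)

Corrected full-test reliability: r_full = 2 × 0.734 / (1 + 0.734) ≈ 0.8466
n = r_tgt(1 − r_full) / [r_full(1 − r_tgt)] = 0.958 × 0.1534 / (0.8466 × 0.042) ≈ 4.1330
Items = 4.1330 × 42 ≈ 173.59 → 174

174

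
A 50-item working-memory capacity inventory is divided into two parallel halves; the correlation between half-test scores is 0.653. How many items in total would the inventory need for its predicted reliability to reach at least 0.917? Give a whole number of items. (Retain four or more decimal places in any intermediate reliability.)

Corrected full-test reliability: r_full = 2 × 0.653 / (1 + 0.653) ≈ 0.7901
Solve Spearman-Brown for n: n = 0.917(1 − 0.7901) / [0.7901(1 − 0.917)] = 2.9351
Required items = 2.9351 × 50 = 146.75, so 147 items.

147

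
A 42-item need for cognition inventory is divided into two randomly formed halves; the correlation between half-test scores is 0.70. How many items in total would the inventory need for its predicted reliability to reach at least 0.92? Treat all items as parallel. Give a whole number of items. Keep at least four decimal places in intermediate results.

r_full = 2(0.70)/(1 + 0.70) = 0.8235
Solve Spearman-Brown for n: n = 0.92(1 − 0.8235) / [0.8235(1 − 0.92)] = 2.4648
Items = 2.4648 × 42 ≈ 103.52 → 104

104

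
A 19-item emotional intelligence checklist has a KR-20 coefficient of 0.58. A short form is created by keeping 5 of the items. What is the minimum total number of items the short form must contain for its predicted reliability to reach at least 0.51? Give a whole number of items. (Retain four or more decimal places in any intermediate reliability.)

First, r for the 5-item form: n = 5/19 = 0.2632, so r_5 = 0.2632·0.58/(1 + (0.2632 − 1)·0.58) = 0.2666
Length factor from the short form to reach 0.51: n' = 0.51(1 − 0.2666) / [0.2666(1 − 0.51)] ≈ 2.8632
Total items = 2.8632 × 5 = 14.32, rounded up to 15.

15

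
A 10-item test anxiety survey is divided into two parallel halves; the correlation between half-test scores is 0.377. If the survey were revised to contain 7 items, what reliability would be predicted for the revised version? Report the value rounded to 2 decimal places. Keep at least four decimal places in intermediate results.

Spearman-Brown correction (n = 2): r_full = 2·0.377/(1 + 0.377) = 0.5476
Then adjust to 7 items: n = 7/10 = 0.7000
r_new = n·r_full / (1 + (n − 1)·r_full) = 0.3833 / 0.8357 ≈ 0.4587

0.46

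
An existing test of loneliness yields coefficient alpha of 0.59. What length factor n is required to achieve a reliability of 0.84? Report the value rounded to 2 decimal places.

Invert Spearman-Brown to solve for n:
n = r*(1 − r) / [ r (1 − r*) ]
n = [0.84 × 0.41] / [0.59 × 0.16]
  = 0.3444 / 0.0944 = 3.6483

3.65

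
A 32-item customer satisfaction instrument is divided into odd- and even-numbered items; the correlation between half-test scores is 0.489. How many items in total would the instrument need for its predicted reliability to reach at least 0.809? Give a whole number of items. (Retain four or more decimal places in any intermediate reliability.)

71

Corrected full-test reliability: r_full = 2 × 0.489 / (1 + 0.489) ≈ 0.6568
n = r_tgt(1 − r_full) / [r_full(1 − r_tgt)] = 0.809 × 0.3432 / (0.6568 × 0.191) ≈ 2.2132
Required items = 2.2132 × 32 = 70.82, so 71 items.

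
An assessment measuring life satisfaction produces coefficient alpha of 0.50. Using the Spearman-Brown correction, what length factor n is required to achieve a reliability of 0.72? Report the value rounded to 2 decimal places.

2.57

Spearman-Brown solved for the length factor n:
n = r_target (1 − r_old) / [ r_old (1 − r_target) ]
n = 0.72(1 − 0.50) / [0.50(1 − 0.72)]
  = 0.3600 / 0.1400 = 2.5714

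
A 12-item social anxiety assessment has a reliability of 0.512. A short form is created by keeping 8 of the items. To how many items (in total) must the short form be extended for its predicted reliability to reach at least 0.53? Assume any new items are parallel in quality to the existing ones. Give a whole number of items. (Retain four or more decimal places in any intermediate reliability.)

13

First, r for the 8-item form: n = 8/12 = 0.6667, so r_8 = 0.6667·0.512/(1 + (0.6667 − 1)·0.512) = 0.4116
Length factor from the short form to reach 0.53: n' = 0.53(1 − 0.4116) / [0.4116(1 − 0.53)] ≈ 1.6120
Items = 1.6120 × 8 ≈ 12.90 → 13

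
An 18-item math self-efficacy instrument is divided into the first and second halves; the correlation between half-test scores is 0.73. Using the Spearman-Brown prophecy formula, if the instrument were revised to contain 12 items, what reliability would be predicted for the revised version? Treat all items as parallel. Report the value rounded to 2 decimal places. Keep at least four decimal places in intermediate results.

0.78

Full-test reliability from the split-half r: r_full = 2(0.73)/(1 + 0.73) = 0.8439
Then adjust to 12 items: n = 12/18 = 0.6667
r_new = n·r_full / (1 + (n − 1)·r_full) = 0.5626 / 0.7187 ≈ 0.7828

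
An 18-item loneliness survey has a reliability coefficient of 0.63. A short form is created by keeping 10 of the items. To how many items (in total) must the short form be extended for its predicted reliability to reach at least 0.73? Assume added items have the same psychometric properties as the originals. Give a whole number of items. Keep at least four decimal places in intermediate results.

29

Short-form reliability: n = 10/18 = 0.5556; r_10 = n·r/(1+(n−1)r) ≈ 0.4861
Length factor from the short form to reach 0.73: n' = 0.73(1 − 0.4861) / [0.4861(1 − 0.73)] ≈ 2.8583
Total items = 2.8583 × 10 = 28.58, rounded up to 29.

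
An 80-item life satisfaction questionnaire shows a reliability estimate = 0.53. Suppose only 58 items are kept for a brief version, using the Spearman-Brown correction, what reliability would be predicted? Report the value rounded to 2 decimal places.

0.45

The new length is 58/80 = 0.725 times the old.
By Spearman-Brown, r_new = n r / (1 + (n − 1) r).
r_new = (0.725 × 0.53) / (1 + (0.725 − 1) × 0.53)
r_new = 0.3842 / 0.8542 ≈ 0.4498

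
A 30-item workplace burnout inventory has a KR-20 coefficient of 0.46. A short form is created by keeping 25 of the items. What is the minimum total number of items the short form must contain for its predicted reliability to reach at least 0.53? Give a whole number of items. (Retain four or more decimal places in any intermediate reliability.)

Short-form reliability: n = 25/30 = 0.8333; r_25 = n·r/(1+(n−1)r) ≈ 0.4152
Then solve for n' with r_old = 0.4152, r_target = 0.53: n' = 0.53(1 − 0.4152)/[0.4152(1 − 0.53)] = 1.5883
Total items = 1.5883 × 25 = 39.71, rounded up to 40.

40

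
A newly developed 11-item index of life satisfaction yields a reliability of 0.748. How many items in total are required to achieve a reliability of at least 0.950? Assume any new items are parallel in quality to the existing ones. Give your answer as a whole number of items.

n = 0.950(1 − 0.748) / [0.748(1 − 0.950)]
  = 0.239400 / 0.037400 = 6.4011
Items needed = n × 11 = 6.4011 × 11 ≈ 70.41 → round up to 71

71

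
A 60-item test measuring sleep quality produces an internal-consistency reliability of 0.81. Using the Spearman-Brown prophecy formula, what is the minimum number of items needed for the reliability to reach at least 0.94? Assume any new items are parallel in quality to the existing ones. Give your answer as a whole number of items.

Rearranging the Spearman-Brown formula for n,
n = r_target (1 − r_old) / [ r_old (1 − r_target) ]
n = 0.94(1 − 0.81) / [0.81(1 − 0.94)]
  = 0.1786 / 0.0486 = 3.6749
3.6749 × 60 = 220.49 → 221 items

221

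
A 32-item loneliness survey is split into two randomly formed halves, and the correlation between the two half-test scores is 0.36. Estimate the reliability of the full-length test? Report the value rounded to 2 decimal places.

r_full = 2(0.36) / (1 + 0.36)
r_full = 0.7200 / 1.3600 ≈ 0.5294

0.53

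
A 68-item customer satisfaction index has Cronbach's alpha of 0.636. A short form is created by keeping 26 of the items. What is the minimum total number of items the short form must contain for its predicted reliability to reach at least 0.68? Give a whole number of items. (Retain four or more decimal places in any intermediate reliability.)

First, r for the 26-item form: n = 26/68 = 0.3824, so r_26 = 0.3824·0.636/(1 + (0.3824 − 1)·0.636) = 0.4005
Then solve for n' with r_old = 0.4005, r_target = 0.68: n' = 0.68(1 − 0.4005)/[0.4005(1 − 0.68)] = 3.1809
Total items = 3.1809 × 26 = 82.70, rounded up to 83.

83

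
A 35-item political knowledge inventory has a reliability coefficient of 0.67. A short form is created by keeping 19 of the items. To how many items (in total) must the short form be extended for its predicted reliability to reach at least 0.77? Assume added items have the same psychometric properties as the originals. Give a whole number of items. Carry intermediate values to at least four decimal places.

First, r for the 19-item form: n = 19/35 = 0.5429, so r_19 = 0.5429·0.67/(1 + (0.5429 − 1)·0.67) = 0.5243
Length factor from the short form to reach 0.77: n' = 0.77(1 − 0.5243) / [0.5243(1 − 0.77)] ≈ 3.0375
Total items = 3.0375 × 19 = 57.71, rounded up to 58.

58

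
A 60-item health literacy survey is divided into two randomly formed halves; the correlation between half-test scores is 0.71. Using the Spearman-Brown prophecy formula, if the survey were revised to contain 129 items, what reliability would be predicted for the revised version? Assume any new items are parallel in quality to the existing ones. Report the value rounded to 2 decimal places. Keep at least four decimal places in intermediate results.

First correct the split-half correlation to full-test reliability: r_full = 2 × 0.71 / (1 + 0.71) ≈ 0.8304
Then adjust to 129 items: n = 129/60 = 2.1500
r_new = n·r_full / (1 + (n − 1)·r_full) = 1.7854 / 1.9550 ≈ 0.9132

0.91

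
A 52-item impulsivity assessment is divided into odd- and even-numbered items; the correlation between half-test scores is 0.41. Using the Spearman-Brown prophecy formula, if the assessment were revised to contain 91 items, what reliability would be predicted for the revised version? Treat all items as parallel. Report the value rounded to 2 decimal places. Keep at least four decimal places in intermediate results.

0.71

Full-test reliability from the split-half r: r_full = 2(0.41)/(1 + 0.41) = 0.5816
Length factor from 52 to 91 items: n = 91/52 = 1.7500
r_new = n·r_full / (1 + (n − 1)·r_full) = 1.0178 / 1.4362 ≈ 0.7087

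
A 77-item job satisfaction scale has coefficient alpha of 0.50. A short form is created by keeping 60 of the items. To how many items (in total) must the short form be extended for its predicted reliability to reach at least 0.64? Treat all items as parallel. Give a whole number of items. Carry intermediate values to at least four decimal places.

137

First, r for the 60-item form: n = 60/77 = 0.7792, so r_60 = 0.7792·0.50/(1 + (0.7792 − 1)·0.50) = 0.4379
Then solve for n' with r_old = 0.4379, r_target = 0.64: n' = 0.64(1 − 0.4379)/[0.4379(1 − 0.64)] = 2.2820
Items = 2.2820 × 60 ≈ 136.92 → 137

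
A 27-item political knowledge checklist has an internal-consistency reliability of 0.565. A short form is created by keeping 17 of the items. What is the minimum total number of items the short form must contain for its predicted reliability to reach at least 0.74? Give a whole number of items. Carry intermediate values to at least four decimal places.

Short-form reliability: n = 17/27 = 0.6296; r_17 = n·r/(1+(n−1)r) ≈ 0.4499
Then solve for n' with r_old = 0.4499, r_target = 0.74: n' = 0.74(1 − 0.4499)/[0.4499(1 − 0.74)] = 3.4800
Total items = 3.4800 × 17 = 59.16, rounded up to 60.

60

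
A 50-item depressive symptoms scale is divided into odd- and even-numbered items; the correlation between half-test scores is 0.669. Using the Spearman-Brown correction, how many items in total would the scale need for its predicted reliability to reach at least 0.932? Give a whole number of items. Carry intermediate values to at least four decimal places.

170

Corrected full-test reliability: r_full = 2 × 0.669 / (1 + 0.669) ≈ 0.8017
n = r_tgt(1 − r_full) / [r_full(1 − r_tgt)] = 0.932 × 0.1983 / (0.8017 × 0.068) ≈ 3.3901
Required items = 3.3901 × 50 = 169.50, so 170 items.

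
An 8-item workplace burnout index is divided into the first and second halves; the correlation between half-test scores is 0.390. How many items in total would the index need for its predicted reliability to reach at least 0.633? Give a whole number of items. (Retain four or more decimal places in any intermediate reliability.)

r_full = 2(0.390)/(1 + 0.390) = 0.5612
n = r_tgt(1 − r_full) / [r_full(1 − r_tgt)] = 0.633 × 0.4388 / (0.5612 × 0.367) ≈ 1.3486
Items = 1.3486 × 8 ≈ 10.79 → 11

11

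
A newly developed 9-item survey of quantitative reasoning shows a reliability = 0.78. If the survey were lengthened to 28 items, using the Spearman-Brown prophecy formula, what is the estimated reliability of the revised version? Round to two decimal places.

n = 28/9 = 3.1111
r_new = 3.1111·0.78 / [1 + (3.1111 − 1)·0.78]
     = 2.4267 / 2.6467 = 0.9169

0.92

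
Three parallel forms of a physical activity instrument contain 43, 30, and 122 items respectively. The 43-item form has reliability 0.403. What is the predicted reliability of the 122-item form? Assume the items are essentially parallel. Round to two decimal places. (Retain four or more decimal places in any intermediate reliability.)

The 30-item form is not needed; work directly from the 43-item form with n = 122/43 = 2.8372.
r_{122} = n·r / (1 + (n − 1)·r) = 1.1434 / 1.7404 ≈ 0.6570

0.66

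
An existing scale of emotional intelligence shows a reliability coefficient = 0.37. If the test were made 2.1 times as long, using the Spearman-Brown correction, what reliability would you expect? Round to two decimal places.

By Spearman-Brown, r_new = n r / (1 + (n − 1) r).
r_new = (2.1 × 0.37) / (1 + (2.1 − 1) × 0.37)
r_new = 0.7770 / 1.4070 ≈ 0.5522

0.55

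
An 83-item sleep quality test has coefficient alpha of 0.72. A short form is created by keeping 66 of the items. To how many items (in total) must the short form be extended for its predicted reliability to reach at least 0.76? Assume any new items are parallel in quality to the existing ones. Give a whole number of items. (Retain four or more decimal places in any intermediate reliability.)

103

Short-form reliability: n = 66/83 = 0.7952; r_66 = n·r/(1+(n−1)r) ≈ 0.6716
Then solve for n' with r_old = 0.6716, r_target = 0.76: n' = 0.76(1 − 0.6716)/[0.6716(1 − 0.76)] = 1.5484
Total items = 1.5484 × 66 = 102.19, rounded up to 103.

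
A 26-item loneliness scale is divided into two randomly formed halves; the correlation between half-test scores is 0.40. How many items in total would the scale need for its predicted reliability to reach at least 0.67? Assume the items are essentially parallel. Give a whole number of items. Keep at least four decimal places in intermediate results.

Corrected full-test reliability: r_full = 2 × 0.40 / (1 + 0.40) ≈ 0.5714
Solve Spearman-Brown for n: n = 0.67(1 − 0.5714) / [0.5714(1 − 0.67)] = 1.5229
Items = 1.5229 × 26 ≈ 39.60 → 40

40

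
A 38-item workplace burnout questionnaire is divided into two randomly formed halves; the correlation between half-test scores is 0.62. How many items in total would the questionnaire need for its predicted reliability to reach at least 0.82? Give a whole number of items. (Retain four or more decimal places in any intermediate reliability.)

r_full = 2(0.62)/(1 + 0.62) = 0.7654
n = r_tgt(1 − r_full) / [r_full(1 − r_tgt)] = 0.82 × 0.2346 / (0.7654 × 0.18) ≈ 1.3963
Items = 1.3963 × 38 ≈ 53.06 → 54

54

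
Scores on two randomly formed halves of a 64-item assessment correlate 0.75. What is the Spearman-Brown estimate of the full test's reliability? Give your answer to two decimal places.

0.86

Each half is half the length of the full test, so the full test is n = 2 times a half.
r_full = 2(0.75) / (1 + 0.75)
r_full = 1.5000 / 1.7500 ≈ 0.8571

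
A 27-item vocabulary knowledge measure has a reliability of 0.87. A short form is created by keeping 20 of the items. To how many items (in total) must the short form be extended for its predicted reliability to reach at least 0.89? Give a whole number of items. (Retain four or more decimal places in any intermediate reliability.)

33

First, r for the 20-item form: n = 20/27 = 0.7407, so r_20 = 0.7407·0.87/(1 + (0.7407 − 1)·0.87) = 0.8321
Length factor from the short form to reach 0.89: n' = 0.89(1 − 0.8321) / [0.8321(1 − 0.89)] ≈ 1.6326
Total items = 1.6326 × 20 = 32.65, rounded up to 33.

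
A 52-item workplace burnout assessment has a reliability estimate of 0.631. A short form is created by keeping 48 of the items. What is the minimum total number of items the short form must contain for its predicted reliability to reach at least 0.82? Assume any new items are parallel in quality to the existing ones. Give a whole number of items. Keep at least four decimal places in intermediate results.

139

Short-form reliability: n = 48/52 = 0.9231; r_48 = n·r/(1+(n−1)r) ≈ 0.6122
Then solve for n' with r_old = 0.6122, r_target = 0.82: n' = 0.82(1 − 0.6122)/[0.6122(1 − 0.82)] = 2.8857
Total items = 2.8857 × 48 = 138.51, rounded up to 139.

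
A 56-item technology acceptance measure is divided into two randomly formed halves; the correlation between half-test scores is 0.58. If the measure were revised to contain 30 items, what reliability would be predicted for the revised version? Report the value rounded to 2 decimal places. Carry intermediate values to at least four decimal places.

First correct the split-half correlation to full-test reliability: r_full = 2 × 0.58 / (1 + 0.58) ≈ 0.7342
Length factor from 56 to 30 items: n = 30/56 = 0.5357
r_new = n·r_full / (1 + (n − 1)·r_full) = 0.3933 / 0.6591 ≈ 0.5967

0.60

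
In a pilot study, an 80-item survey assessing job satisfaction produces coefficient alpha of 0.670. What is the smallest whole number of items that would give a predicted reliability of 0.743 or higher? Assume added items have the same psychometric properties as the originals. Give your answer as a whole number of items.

114

Rearranging the Spearman-Brown formula for n,
n = r_target (1 − r_old) / [ r_old (1 − r_target) ]
n = [0.743 × 0.330] / [0.670 × 0.257]
  = 0.245190 / 0.172190 = 1.4240
So the test needs 1.4240 × 80 ≈ 113.92 items; rounding up, 114.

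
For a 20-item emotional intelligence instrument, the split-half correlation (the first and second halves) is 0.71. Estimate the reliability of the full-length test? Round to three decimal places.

0.830

Each half is half the length of the full test, so the full test is n = 2 times a half.
r_full = 2(0.71) / (1 + 0.71)
r_full = 1.4200 / 1.7100 ≈ 0.8304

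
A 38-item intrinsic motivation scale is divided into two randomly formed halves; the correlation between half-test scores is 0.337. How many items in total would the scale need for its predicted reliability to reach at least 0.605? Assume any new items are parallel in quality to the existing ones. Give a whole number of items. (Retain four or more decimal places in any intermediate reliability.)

Corrected full-test reliability: r_full = 2 × 0.337 / (1 + 0.337) ≈ 0.5041
Solve Spearman-Brown for n: n = 0.605(1 − 0.5041) / [0.5041(1 − 0.605)] = 1.5067
Items = 1.5067 × 38 ≈ 57.25 → 58

58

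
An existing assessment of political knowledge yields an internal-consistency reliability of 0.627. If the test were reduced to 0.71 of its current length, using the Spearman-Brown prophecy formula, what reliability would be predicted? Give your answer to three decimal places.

0.544

r_new = (0.71 × 0.627) / (1 + (0.71 − 1) × 0.627)
r_new = 0.4452 / 0.8182 ≈ 0.5441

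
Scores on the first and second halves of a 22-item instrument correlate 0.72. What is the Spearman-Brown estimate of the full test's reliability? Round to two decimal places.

Each half is half the length of the full test, so the full test is n = 2 times a half.
r_full = 2r_hh / (1 + r_hh) = 2 × 0.72 / (1 + 0.72)
r_full = 1.4400 / 1.7200 ≈ 0.8372

0.84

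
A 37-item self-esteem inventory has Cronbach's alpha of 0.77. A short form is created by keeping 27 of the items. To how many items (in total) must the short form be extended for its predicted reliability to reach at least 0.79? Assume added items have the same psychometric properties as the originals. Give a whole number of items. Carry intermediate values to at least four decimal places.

42

Short-form reliability: n = 27/37 = 0.7297; r_27 = n·r/(1+(n−1)r) ≈ 0.7095
Then solve for n' with r_old = 0.7095, r_target = 0.79: n' = 0.79(1 − 0.7095)/[0.7095(1 − 0.79)] = 1.5403
Items = 1.5403 × 27 ≈ 41.59 → 42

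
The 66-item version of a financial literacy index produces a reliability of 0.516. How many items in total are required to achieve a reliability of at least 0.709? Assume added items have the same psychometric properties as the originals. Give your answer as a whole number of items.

n = 0.709 × (1 − 0.516) / [ 0.516 × (1 − 0.709) ]
  = 0.343156 / 0.150156 = 2.2853
Items needed = n × 66 = 2.2853 × 66 ≈ 150.83 → round up to 151

151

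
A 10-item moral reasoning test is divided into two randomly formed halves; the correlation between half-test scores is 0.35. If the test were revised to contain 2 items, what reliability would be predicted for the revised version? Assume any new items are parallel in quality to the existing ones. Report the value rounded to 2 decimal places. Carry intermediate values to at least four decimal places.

0.18

First correct the split-half correlation to full-test reliability: r_full = 2 × 0.35 / (1 + 0.35) ≈ 0.5185
Then adjust to 2 items: n = 2/10 = 0.2000
r_new = n·r_full / (1 + (n − 1)·r_full) = 0.1037 / 0.5852 ≈ 0.1772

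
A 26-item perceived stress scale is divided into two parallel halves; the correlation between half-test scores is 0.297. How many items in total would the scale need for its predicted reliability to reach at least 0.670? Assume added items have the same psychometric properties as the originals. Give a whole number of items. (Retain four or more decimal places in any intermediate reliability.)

r_full = 2(0.297)/(1 + 0.297) = 0.4580
Solve Spearman-Brown for n: n = 0.670(1 − 0.4580) / [0.4580(1 − 0.670)] = 2.4027
Items = 2.4027 × 26 ≈ 62.47 → 63

63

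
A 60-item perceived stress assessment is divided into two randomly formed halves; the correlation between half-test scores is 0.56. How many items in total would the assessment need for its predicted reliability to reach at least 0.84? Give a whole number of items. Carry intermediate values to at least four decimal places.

r_full = 2(0.56)/(1 + 0.56) = 0.7179
n = r_tgt(1 − r_full) / [r_full(1 − r_tgt)] = 0.84 × 0.2821 / (0.7179 × 0.16) ≈ 2.0630
Required items = 2.0630 × 60 = 123.78, so 124 items.

124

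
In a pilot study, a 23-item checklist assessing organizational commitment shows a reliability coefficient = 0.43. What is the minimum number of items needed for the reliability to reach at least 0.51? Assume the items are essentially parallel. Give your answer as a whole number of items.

32

Spearman-Brown solved for the length factor n:
n = r*(1 − r) / [ r (1 − r*) ]
n = 0.51(1 − 0.43) / [0.43(1 − 0.51)]
  = 0.2907 / 0.2107 = 1.3797
So the test needs 1.3797 × 23 ≈ 31.73 items; rounding up, 32.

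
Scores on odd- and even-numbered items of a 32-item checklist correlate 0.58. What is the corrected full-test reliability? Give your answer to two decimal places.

Each half is half the length of the full test, so the full test is n = 2 times a half.
r_full = 2r_hh / (1 + r_hh) = 2 × 0.58 / (1 + 0.58)
       = 1.1600 / 1.5800 = 0.7342

0.73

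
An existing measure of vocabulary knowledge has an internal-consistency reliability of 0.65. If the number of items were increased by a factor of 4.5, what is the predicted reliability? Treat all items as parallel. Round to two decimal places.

By Spearman-Brown, r_new = n r / (1 + (n − 1) r).
r_new = 4.5·0.65 / [1 + (4.5 − 1)·0.65]
     = 2.9250 / 3.2750 = 0.8931

0.89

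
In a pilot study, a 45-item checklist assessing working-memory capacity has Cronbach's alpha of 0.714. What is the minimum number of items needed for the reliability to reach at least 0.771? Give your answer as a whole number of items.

Invert Spearman-Brown to solve for n:
n = r_target (1 − r_old) / [ r_old (1 − r_target) ]
n = 0.771(1 − 0.714) / [0.714(1 − 0.771)]
  = 0.220506 / 0.163506 = 1.3486
Items needed = n × 45 = 1.3486 × 45 ≈ 60.69 → round up to 61

61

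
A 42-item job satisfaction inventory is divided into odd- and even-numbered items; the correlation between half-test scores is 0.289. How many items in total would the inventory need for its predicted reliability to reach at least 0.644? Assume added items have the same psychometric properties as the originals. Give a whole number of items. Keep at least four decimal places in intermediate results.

Corrected full-test reliability: r_full = 2 × 0.289 / (1 + 0.289) ≈ 0.4484
n = r_tgt(1 − r_full) / [r_full(1 − r_tgt)] = 0.644 × 0.5516 / (0.4484 × 0.356) ≈ 2.2253
Required items = 2.2253 × 42 = 93.46, so 94 items.

94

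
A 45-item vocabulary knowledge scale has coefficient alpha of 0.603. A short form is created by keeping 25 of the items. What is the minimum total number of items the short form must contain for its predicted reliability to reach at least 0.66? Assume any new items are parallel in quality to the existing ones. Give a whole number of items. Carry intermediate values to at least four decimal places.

58

First, r for the 25-item form: n = 25/45 = 0.5556, so r_25 = 0.5556·0.603/(1 + (0.5556 − 1)·0.603) = 0.4577
Length factor from the short form to reach 0.66: n' = 0.66(1 − 0.4577) / [0.4577(1 − 0.66)] ≈ 2.3000
Total items = 2.3000 × 25 = 57.50, rounded up to 58.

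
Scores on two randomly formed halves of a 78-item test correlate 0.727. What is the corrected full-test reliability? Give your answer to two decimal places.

Apply the Spearman-Brown correction with n = 2:
r_full = 2r_hh / (1 + r_hh) = 2 × 0.727 / (1 + 0.727)
       = 1.4540 / 1.7270 = 0.8419

0.84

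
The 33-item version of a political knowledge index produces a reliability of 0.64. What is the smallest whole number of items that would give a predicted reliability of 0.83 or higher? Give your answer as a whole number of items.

91

n = [0.83 × 0.36] / [0.64 × 0.17]
n = 0.2988 / 0.1088 ≈ 2.7463
So the test needs 2.7463 × 33 ≈ 90.63 items; rounding up, 91.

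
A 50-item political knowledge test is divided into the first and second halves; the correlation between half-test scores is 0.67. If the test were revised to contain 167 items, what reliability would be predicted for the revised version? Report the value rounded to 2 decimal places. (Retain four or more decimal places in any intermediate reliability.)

0.93

Full-test reliability from the split-half r: r_full = 2(0.67)/(1 + 0.67) = 0.8024
Then adjust to 167 items: n = 167/50 = 3.3400
r_new = n·r_full / (1 + (n − 1)·r_full) = 2.6800 / 2.8776 ≈ 0.9313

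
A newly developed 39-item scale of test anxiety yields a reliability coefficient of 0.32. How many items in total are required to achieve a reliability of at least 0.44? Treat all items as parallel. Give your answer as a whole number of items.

n = [0.44 × 0.68] / [0.32 × 0.56]
  = 0.2992 / 0.1792 = 1.6696
So the test needs 1.6696 × 39 ≈ 65.11 items; rounding up, 66.

66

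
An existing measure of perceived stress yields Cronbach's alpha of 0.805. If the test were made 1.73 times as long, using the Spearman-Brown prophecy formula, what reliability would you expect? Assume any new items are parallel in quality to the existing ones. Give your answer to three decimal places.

0.877

r_new = (1.73 × 0.805) / (1 + (1.73 − 1) × 0.805)
     = 1.3927 / 1.5877 = 0.8772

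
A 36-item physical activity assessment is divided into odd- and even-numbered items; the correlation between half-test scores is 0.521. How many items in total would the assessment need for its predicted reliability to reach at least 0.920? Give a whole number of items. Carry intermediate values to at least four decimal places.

r_full = 2(0.521)/(1 + 0.521) = 0.6851
n = r_tgt(1 − r_full) / [r_full(1 − r_tgt)] = 0.920 × 0.3149 / (0.6851 × 0.080) ≈ 5.2859
Required items = 5.2859 × 36 = 190.29, so 191 items.

191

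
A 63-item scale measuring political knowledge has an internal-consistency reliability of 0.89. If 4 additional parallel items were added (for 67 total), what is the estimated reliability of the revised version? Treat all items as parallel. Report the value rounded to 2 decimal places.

0.90

The new length is 67/63 = 1.0635 times the old.
By Spearman-Brown, r_new = n r / (1 + (n − 1) r).
r_new = (1.0635 × 0.89) / (1 + (1.0635 − 1) × 0.89)
r_new = 0.9465 / 1.0565 ≈ 0.8959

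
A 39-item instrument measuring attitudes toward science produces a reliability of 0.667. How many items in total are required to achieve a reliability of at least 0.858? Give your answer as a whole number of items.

Invert Spearman-Brown to solve for n:
n = r_target (1 − r_old) / [ r_old (1 − r_target) ]
n = 0.858 × (1 − 0.667) / [ 0.667 × (1 − 0.858) ]
n = 0.285714 / 0.094714 ≈ 3.0166
3.0166 × 39 = 117.65 → 118 items

118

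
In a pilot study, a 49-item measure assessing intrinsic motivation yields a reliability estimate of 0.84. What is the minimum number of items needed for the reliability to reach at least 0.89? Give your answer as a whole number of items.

76

Rearranging the Spearman-Brown formula for n,
n = r_target (1 − r_old) / [ r_old (1 − r_target) ]
n = [0.89 × 0.16] / [0.84 × 0.11]
n = 0.1424 / 0.0924 ≈ 1.5411
Items needed = n × 49 = 1.5411 × 49 ≈ 75.51 → round up to 76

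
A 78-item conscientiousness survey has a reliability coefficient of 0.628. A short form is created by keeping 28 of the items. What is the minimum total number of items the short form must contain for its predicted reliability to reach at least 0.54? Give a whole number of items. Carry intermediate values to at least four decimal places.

55

Short-form reliability: n = 28/78 = 0.3590; r_28 = n·r/(1+(n−1)r) ≈ 0.3774
Length factor from the short form to reach 0.54: n' = 0.54(1 − 0.3774) / [0.3774(1 − 0.54)] ≈ 1.9366
Items = 1.9366 × 28 ≈ 54.22 → 55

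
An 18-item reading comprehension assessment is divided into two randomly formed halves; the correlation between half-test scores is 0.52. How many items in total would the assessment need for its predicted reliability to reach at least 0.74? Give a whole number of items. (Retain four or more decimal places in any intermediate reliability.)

Corrected full-test reliability: r_full = 2 × 0.52 / (1 + 0.52) ≈ 0.6842
n = r_tgt(1 − r_full) / [r_full(1 − r_tgt)] = 0.74 × 0.3158 / (0.6842 × 0.26) ≈ 1.3137
Required items = 1.3137 × 18 = 23.65, so 24 items.

24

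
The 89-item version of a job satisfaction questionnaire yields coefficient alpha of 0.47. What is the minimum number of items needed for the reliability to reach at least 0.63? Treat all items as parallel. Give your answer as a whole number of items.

Invert Spearman-Brown to solve for n:
n = r_target (1 − r_old) / [ r_old (1 − r_target) ]
n = 0.63 × (1 − 0.47) / [ 0.47 × (1 − 0.63) ]
  = 0.3339 / 0.1739 = 1.9201
1.9201 × 89 = 170.89 → 171 items

171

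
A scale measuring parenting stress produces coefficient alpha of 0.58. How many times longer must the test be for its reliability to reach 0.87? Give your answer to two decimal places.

4.85

n = [0.87 × 0.42] / [0.58 × 0.13]
n = 0.3654 / 0.0754 ≈ 4.8462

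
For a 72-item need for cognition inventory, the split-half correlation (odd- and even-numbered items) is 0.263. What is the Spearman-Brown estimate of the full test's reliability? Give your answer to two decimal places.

The full test is twice the length of either half (n = 2).
r_full = 2(0.263) / (1 + 0.263)
r_full = 0.5260 / 1.2630 ≈ 0.4165

0.42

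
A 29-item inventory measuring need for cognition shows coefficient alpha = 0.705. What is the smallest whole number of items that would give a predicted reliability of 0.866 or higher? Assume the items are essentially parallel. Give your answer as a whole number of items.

79

n = [0.866 × 0.295] / [0.705 × 0.134]
  = 0.255470 / 0.094470 = 2.7042
Items needed = n × 29 = 2.7042 × 29 ≈ 78.42 → round up to 79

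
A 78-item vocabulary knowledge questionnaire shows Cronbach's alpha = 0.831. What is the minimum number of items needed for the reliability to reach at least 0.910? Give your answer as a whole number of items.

161

n = 0.910(1 − 0.831) / [0.831(1 − 0.910)]
  = 0.153790 / 0.074790 = 2.0563
Items needed = n × 78 = 2.0563 × 78 ≈ 160.39 → round up to 161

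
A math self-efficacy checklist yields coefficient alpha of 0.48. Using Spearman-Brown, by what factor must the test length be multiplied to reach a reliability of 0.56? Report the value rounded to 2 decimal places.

n = 0.56(1 − 0.48) / [0.48(1 − 0.56)]
  = 0.2912 / 0.2112 = 1.3788

1.38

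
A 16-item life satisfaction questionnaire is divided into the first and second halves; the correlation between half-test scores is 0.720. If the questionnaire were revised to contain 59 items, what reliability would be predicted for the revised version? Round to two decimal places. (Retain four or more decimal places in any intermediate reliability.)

First correct the split-half correlation to full-test reliability: r_full = 2 × 0.720 / (1 + 0.720) ≈ 0.8372
Length factor from 16 to 59 items: n = 59/16 = 3.6875
r_new = n·r_full / (1 + (n − 1)·r_full) = 3.0872 / 3.2500 ≈ 0.9499

0.95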